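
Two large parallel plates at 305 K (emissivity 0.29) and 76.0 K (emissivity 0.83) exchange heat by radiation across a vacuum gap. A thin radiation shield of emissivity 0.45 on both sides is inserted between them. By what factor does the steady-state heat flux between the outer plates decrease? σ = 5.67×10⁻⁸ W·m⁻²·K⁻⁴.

Without shield: q₀ = σΔ(T⁴)/(1/ε₁+1/ε₂−1) with denominator 3.653.
With shield the two gaps are in series; the resistances add: (1/ε₁+1/ε_s−1)+(1/ε_s+1/ε₂−1) = 4.670+2.427 = 7.098.
Heat-flux ratio q₀/q = 7.098/3.653.

factor ≈ 1.94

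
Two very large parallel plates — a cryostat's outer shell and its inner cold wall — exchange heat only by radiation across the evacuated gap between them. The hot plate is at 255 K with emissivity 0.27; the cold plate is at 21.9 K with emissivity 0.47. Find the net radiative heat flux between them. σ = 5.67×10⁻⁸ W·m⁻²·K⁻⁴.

q ≈ 49.6 W/m²

For two infinite grey parallel plates, q = σ(T₁⁴ − T₂⁴)/(1/ε₁ + 1/ε₂ − 1).
T₁⁴ − T₂⁴ = 4.228×10⁹ − 2.300×10⁵ = 4.228×10⁹ K⁴.
1/ε₁ + 1/ε₂ − 1 = 3.704 + 2.128 − 1 = 4.831.
q = 5.67×10⁻⁸ × 4.228×10⁹ / 4.831.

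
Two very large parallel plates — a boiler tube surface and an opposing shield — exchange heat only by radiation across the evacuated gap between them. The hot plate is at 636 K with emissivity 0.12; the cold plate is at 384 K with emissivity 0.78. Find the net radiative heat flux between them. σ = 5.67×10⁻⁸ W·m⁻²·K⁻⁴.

q ≈ 934 W/m²

For two infinite grey parallel plates, q = σ(T₁⁴ − T₂⁴)/(1/ε₁ + 1/ε₂ − 1).
T₁⁴ − T₂⁴ = 1.636×10¹¹ − 2.174×10¹⁰ = 1.419×10¹¹ K⁴.
1/ε₁ + 1/ε₂ − 1 = 8.333 + 1.282 − 1 = 8.615.
q = 5.67×10⁻⁸ × 1.419×10¹¹ / 8.615.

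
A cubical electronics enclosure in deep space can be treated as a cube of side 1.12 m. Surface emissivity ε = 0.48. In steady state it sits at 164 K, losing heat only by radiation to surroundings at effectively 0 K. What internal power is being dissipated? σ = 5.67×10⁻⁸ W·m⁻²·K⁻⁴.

P ≈ 148 W

Steady state: P = εσA T⁴.
A = 6L² = 7.526 m²; T⁴ = (164)⁴ = 7.234×10⁸ K⁴.
P = 0.48 × 5.67×10⁻⁸ × 7.526 × 7.234×10⁸.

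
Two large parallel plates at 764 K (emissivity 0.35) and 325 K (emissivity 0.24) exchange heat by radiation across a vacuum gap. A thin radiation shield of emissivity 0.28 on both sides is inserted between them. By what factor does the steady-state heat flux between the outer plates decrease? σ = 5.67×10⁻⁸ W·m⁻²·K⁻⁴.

factor ≈ 2.02

Without shield: q₀ = σΔ(T⁴)/(1/ε₁+1/ε₂−1) with denominator 6.024.
With shield the two gaps are in series; the resistances add: (1/ε₁+1/ε_s−1)+(1/ε_s+1/ε₂−1) = 5.429+6.738 = 12.17.
Heat-flux ratio q₀/q = 12.17/6.024.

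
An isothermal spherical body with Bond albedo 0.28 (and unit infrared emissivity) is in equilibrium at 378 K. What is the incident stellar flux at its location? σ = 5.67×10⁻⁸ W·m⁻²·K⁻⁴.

(1−a)S·πr² = σ·4πr²·T⁴ ⇒ S = 4σT⁴/(1−a).
S = 4·5.67×10⁻⁸·2.042×10¹⁰/0.720.

S ≈ 6430 W/m²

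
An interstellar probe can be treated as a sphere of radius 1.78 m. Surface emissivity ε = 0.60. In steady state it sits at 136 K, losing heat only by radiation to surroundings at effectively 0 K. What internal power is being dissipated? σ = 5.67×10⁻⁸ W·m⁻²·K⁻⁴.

P ≈ 463 W

Steady state: P = εσA T⁴.
A = 4πr² = 39.82 m²; T⁴ = (136)⁴ = 3.421×10⁸ K⁴.
P = 0.60 × 5.67×10⁻⁸ × 39.82 × 3.421×10⁸.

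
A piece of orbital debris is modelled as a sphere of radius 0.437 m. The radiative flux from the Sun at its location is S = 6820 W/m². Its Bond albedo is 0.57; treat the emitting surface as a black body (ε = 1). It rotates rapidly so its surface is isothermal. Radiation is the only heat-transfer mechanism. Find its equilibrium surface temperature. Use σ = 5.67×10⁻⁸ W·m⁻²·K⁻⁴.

At equilibrium, absorbed power = emitted power.
Absorbing cross-section = πr² = 0.5999 m²; emitting surface = 4πr² = 2.400 m² (ratio 4).
(1−a)S·A_cross = εσ·A_surf·T⁴  ⇒  T⁴ = (1−a)S/(4σ).
T⁴ = 0.430·6820/(4·5.67×10⁻⁸) = 1.293×10¹⁰ K⁴.
T = (1.293×10¹⁰)^(1/4).

T ≈ 337 K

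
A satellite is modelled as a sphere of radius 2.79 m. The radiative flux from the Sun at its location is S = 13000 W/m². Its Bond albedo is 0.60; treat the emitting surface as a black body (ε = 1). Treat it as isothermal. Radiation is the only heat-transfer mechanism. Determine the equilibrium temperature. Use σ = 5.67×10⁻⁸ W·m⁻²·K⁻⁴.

T ≈ 389 K

At equilibrium, absorbed power = emitted power.
Absorbing cross-section = πr² = 24.45 m²; emitting surface = 4πr² = 97.82 m² (ratio 4).
(1−a)S·A_cross = εσ·A_surf·T⁴  ⇒  T⁴ = (1−a)S/(4σ).
T⁴ = 0.400·13000/(4·5.67×10⁻⁸) = 2.293×10¹⁰ K⁴.
T = (2.293×10¹⁰)^(1/4).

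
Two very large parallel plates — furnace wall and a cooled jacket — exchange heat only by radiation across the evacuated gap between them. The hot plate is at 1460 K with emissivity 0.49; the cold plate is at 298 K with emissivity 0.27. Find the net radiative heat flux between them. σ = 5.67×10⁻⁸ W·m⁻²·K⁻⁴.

q ≈ 54200 W/m²

For two infinite grey parallel plates, q = σ(T₁⁴ − T₂⁴)/(1/ε₁ + 1/ε₂ − 1).
T₁⁴ − T₂⁴ = 4.544×10¹² − 7.886×10⁹ = 4.536×10¹² K⁴.
1/ε₁ + 1/ε₂ − 1 = 2.041 + 3.704 − 1 = 4.745.
q = 5.67×10⁻⁸ × 4.536×10¹² / 4.745.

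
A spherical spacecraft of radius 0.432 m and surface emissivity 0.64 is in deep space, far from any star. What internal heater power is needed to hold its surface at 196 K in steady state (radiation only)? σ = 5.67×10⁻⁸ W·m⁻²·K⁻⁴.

P ≈ 126 W

P = εσ·4πr²·T⁴.
4πr² = 2.345 m²; T⁴ = 1.476×10⁹ K⁴.
P = 0.64·5.67×10⁻⁸·2.345·1.476×10⁹.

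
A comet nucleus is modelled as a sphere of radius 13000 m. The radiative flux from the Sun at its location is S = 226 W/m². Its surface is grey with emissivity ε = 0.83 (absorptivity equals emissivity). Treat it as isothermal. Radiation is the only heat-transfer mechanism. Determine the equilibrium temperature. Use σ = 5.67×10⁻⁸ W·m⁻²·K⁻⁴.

T ≈ 178 K

At equilibrium, absorbed power = emitted power.
Absorbing cross-section = πr² = 5.309×10⁸ m²; emitting surface = 4πr² = 2.124×10⁹ m² (ratio 4).
εS·A_cross = εσ·A_surf·T⁴  ⇒  T⁴ = S/(4σ)   (ε cancels).
T⁴ = 226/(4·5.67×10⁻⁸) = 9.965×10⁸ K⁴.
T = (9.965×10⁸)^(1/4).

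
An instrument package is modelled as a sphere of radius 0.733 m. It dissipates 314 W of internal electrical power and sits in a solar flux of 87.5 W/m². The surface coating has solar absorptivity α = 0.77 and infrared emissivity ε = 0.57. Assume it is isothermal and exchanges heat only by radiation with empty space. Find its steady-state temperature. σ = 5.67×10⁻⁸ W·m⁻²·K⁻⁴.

At steady state, absorbed solar power + internal power = radiated power.
Absorbed: α·S·A_cross = 0.77·87.5·1.688 = 113.7 W (cross-section πr²).
Total input = 113.7 + 314 = 427.7 W.
Radiated: εσ·A_surf·T⁴ with A_surf = 4πr² = 6.752 m².
T⁴ = 427.7/(0.57·5.67×10⁻⁸·6.752) = 1.960×10⁹ K⁴.

T ≈ 210 K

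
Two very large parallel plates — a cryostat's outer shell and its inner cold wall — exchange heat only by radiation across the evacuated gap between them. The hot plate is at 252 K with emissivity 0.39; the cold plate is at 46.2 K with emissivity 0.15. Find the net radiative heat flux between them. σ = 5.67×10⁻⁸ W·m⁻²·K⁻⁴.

q ≈ 27.7 W/m²

For two infinite grey parallel plates, q = σ(T₁⁴ − T₂⁴)/(1/ε₁ + 1/ε₂ − 1).
T₁⁴ − T₂⁴ = 4.033×10⁹ − 4.556×10⁶ = 4.028×10⁹ K⁴.
1/ε₁ + 1/ε₂ − 1 = 2.564 + 6.667 − 1 = 8.231.
q = 5.67×10⁻⁸ × 4.028×10⁹ / 8.231.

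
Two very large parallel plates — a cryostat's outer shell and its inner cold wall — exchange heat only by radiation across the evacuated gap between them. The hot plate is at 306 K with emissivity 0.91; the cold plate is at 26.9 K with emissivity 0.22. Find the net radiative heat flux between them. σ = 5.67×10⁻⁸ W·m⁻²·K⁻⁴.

For two infinite grey parallel plates, q = σ(T₁⁴ − T₂⁴)/(1/ε₁ + 1/ε₂ − 1).
T₁⁴ − T₂⁴ = 8.768×10⁹ − 5.236×10⁵ = 8.767×10⁹ K⁴.
1/ε₁ + 1/ε₂ − 1 = 1.099 + 4.545 − 1 = 4.644.
q = 5.67×10⁻⁸ × 8.767×10⁹ / 4.644.

q ≈ 107 W/m²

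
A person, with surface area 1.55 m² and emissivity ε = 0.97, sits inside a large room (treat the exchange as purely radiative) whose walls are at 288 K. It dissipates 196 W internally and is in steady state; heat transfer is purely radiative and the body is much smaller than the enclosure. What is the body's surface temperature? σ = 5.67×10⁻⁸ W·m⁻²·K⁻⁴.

For a small grey body in a large enclosure, net radiated power = εσA(T⁴ − T_w⁴).
Steady state: P = εσA(T⁴ − T_w⁴) with A = 1.55 m².
T⁴ = P/(εσA) + T_w⁴ = 196/(0.97·5.67×10⁻⁸·1.550) + (288)⁴
    = 2.299×10⁹ + 6.880×10⁹ = 9.179×10⁹ K⁴.

T ≈ 310 K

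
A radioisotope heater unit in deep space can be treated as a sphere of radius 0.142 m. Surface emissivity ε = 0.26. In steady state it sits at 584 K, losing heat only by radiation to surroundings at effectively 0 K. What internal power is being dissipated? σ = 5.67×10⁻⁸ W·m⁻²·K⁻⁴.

P ≈ 435 W

Steady state: P = εσA T⁴.
A = 4πr² = 0.2534 m²; T⁴ = (584)⁴ = 1.163×10¹¹ K⁴.
P = 0.26 × 5.67×10⁻⁸ × 0.2534 × 1.163×10¹¹.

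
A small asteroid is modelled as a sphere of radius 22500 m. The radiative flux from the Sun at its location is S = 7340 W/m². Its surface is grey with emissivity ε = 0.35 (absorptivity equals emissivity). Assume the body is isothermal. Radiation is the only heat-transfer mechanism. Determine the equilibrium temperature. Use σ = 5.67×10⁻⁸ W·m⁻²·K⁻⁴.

At equilibrium, absorbed power = emitted power.
Absorbing cross-section = πr² = 1.590×10⁹ m²; emitting surface = 4πr² = 6.362×10⁹ m² (ratio 4).
εS·A_cross = εσ·A_surf·T⁴  ⇒  T⁴ = S/(4σ)   (ε cancels).
T⁴ = 7340/(4·5.67×10⁻⁸) = 3.236×10¹⁰ K⁴.
T = (3.236×10¹⁰)^(1/4).

T ≈ 424 K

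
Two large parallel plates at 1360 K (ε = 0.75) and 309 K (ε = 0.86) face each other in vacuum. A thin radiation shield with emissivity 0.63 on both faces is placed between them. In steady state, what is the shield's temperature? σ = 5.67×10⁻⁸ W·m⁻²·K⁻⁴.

In steady state the net flux on the hot side equals that on the cold side.
σ(T₁⁴−T_s⁴)/D₁ = σ(T_s⁴−T₂⁴)/D₂, with D₁ = 1/ε₁+1/ε_s−1 = 1.921, D₂ = 1/ε_s+1/ε₂−1 = 1.750.
Solve for T_s⁴: T_s⁴ = (D₂·T₁⁴ + D₁·T₂⁴)/(D₁+D₂) = 1.636×10¹² K⁴.

T_s ≈ 1130 K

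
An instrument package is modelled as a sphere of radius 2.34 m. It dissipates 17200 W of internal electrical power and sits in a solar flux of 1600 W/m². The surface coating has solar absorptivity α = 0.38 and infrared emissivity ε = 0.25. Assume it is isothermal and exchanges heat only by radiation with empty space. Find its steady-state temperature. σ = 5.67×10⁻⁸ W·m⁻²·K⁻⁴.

T ≈ 410 K

At steady state, absorbed solar power + internal power = radiated power.
Absorbed: α·S·A_cross = 0.38·1600·17.20 = 10460 W (cross-section πr²).
Total input = 10460 + 17200 = 27660 W.
Radiated: εσ·A_surf·T⁴ with A_surf = 4πr² = 68.81 m².
T⁴ = 27660/(0.25·5.67×10⁻⁸·68.81) = 2.836×10¹⁰ K⁴.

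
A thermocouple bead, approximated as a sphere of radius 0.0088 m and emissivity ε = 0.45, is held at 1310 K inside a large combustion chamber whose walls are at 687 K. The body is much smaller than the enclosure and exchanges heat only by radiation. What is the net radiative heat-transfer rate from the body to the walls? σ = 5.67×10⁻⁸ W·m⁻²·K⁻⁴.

For a small grey body in a large enclosure: P_net = εσA(T_body⁴ − T_wall⁴).
A = 4πr² = 9.731×10⁻⁴ m²; T_body⁴ − T_wall⁴ = 2.945×10¹² − 2.228×10¹¹ = 2.722×10¹² K⁴.
|P_net| = 0.45·5.67×10⁻⁸·9.731×10⁻⁴·2.722×10¹².

P_net ≈ 67.6 W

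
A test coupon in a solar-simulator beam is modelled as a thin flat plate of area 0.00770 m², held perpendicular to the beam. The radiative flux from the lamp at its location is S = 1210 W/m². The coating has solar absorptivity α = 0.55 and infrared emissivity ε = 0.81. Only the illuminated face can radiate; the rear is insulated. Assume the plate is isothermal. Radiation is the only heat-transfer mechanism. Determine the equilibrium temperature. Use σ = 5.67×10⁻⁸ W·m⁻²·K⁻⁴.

T ≈ 347 K

At equilibrium, absorbed power = emitted power.
Absorbing cross-section = A = 0.007700 m²; emitting surface = A = 0.007700 m² (ratio 1).
αS·A_cross = εσ·A_surf·T⁴  ⇒  T⁴ = αS/(ε·1σ).
T⁴ = 0.550·1210/(0.81·1·5.67×10⁻⁸) = 1.449×10¹⁰ K⁴.
T = (1.449×10¹⁰)^(1/4).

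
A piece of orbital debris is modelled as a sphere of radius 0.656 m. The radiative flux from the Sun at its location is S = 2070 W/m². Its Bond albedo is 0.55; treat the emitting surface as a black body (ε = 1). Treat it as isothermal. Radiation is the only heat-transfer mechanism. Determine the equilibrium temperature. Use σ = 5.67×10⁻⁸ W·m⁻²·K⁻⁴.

At equilibrium, absorbed power = emitted power.
Absorbing cross-section = πr² = 1.352 m²; emitting surface = 4πr² = 5.408 m² (ratio 4).
(1−a)S·A_cross = εσ·A_surf·T⁴  ⇒  T⁴ = (1−a)S/(4σ).
T⁴ = 0.450·2070/(4·5.67×10⁻⁸) = 4.107×10⁹ K⁴.
T = (4.107×10⁹)^(1/4).

T ≈ 253 K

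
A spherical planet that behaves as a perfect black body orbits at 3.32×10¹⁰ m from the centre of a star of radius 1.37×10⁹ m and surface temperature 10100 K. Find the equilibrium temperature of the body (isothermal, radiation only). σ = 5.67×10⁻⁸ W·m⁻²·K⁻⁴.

The star's surface emits σT_*⁴; at distance d the flux is S = σT_*⁴(R_*/d)².
S = 5.67×10⁻⁸·(10100)⁴·(1.37×10⁹/3.32×10¹⁰)² = 1.005×10⁶ W/m².
For an isothermal sphere T⁴ = (1−a)S/(4σ) = 4.430×10¹² K⁴.

T ≈ 1450 K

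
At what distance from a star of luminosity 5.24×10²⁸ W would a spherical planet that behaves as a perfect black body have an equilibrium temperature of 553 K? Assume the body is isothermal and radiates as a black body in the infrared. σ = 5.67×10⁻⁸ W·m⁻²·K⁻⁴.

For an isothermal black-emitting sphere, (1−a)S·πr² = σ·4πr²·T⁴ ⇒ S = 4σT⁴/(1−a).
S = 4·5.67×10⁻⁸·(553)⁴/1.00 = 21210 W/m².
Flux falls as S = L/(4πd²), so d = √(L/(4πS)) = √(5.24×10²⁸/(4π·21210)).

d ≈ 4.43×10¹¹ m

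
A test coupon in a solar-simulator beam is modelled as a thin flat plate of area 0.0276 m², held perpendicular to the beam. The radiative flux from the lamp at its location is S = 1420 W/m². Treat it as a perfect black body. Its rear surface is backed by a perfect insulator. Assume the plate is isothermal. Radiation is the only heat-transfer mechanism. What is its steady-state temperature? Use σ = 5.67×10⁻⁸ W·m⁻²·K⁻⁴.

T ≈ 398 K

At equilibrium, absorbed power = emitted power.
Absorbing cross-section = A = 0.02760 m²; emitting surface = A = 0.02760 m² (ratio 1).
S·A_cross = εσ·A_surf·T⁴  ⇒  T⁴ = S/(1σ).
T⁴ = 1.00·1420/(1·5.67×10⁻⁸) = 2.504×10¹⁰ K⁴.
T = (2.504×10¹⁰)^(1/4).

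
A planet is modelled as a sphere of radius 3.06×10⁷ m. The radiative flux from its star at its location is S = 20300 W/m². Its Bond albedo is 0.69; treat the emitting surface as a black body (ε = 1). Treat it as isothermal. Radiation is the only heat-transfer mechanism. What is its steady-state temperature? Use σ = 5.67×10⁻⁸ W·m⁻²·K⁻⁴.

At equilibrium, absorbed power = emitted power.
Absorbing cross-section = πr² = 2.942×10¹⁵ m²; emitting surface = 4πr² = 1.177×10¹⁶ m² (ratio 4).
(1−a)S·A_cross = εσ·A_surf·T⁴  ⇒  T⁴ = (1−a)S/(4σ).
T⁴ = 0.310·20300/(4·5.67×10⁻⁸) = 2.775×10¹⁰ K⁴.
T = (2.775×10¹⁰)^(1/4).

T ≈ 408 K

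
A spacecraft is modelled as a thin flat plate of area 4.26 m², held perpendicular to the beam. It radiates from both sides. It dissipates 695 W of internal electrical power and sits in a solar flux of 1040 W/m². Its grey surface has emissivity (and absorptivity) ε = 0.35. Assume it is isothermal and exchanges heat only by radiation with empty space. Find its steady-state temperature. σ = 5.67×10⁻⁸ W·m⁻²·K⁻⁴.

At steady state, absorbed solar power + internal power = radiated power.
Absorbed: α·S·A_cross = 0.35·1040·4.260 = 1551 W (cross-section A).
Total input = 1551 + 695 = 2246 W.
Radiated: εσ·A_surf·T⁴ with A_surf = 2A = 8.520 m².
T⁴ = 2246/(0.35·5.67×10⁻⁸·8.520) = 1.328×10¹⁰ K⁴.

T ≈ 339 K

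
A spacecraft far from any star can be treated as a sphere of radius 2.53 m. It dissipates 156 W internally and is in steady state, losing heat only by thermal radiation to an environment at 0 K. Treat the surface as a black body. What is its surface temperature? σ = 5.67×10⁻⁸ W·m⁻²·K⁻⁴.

Steady state: internal power = radiated power, P = εσA T⁴.
Radiating area A = 4πr² = 80.44 m².
T⁴ = P/(εσA) = 156/(1.0·5.67×10⁻⁸·80.44) = 3.421×10⁷ K⁴.
T = (3.421×10⁷)^(1/4).

T ≈ 76.5 K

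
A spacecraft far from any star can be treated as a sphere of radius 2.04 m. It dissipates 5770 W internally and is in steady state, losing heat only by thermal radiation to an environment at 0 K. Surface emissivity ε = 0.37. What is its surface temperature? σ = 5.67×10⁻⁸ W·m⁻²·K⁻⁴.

T ≈ 269 K

Steady state: internal power = radiated power, P = εσA T⁴.
Radiating area A = 4πr² = 52.30 m².
T⁴ = P/(εσA) = 5770/(0.37·5.67×10⁻⁸·52.30) = 5.259×10⁹ K⁴.
T = (5.259×10⁹)^(1/4).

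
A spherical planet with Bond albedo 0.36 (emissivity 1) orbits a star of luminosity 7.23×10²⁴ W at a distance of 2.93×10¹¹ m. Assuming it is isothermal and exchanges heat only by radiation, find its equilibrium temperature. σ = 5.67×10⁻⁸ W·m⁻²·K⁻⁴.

First find the stellar flux at distance d: S = L/(4πd²) = 7.23×10²⁴/(4π·(2.93×10¹¹)²) = 6.702 W/m².
For an isothermal sphere, absorbed (1−a)S·πr² = emitted σ·4πr²·T⁴, so T⁴ = (1−a)S/(4σ).
T⁴ = 0.640·6.702/(4·5.67×10⁻⁸) = 1.891×10⁷ K⁴.

T ≈ 65.9 K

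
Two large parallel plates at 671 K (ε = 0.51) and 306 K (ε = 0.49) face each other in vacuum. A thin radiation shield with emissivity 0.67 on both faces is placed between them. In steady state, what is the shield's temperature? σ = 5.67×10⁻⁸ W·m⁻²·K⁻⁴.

T_s ≈ 572 K

In steady state the net flux on the hot side equals that on the cold side.
σ(T₁⁴−T_s⁴)/D₁ = σ(T_s⁴−T₂⁴)/D₂, with D₁ = 1/ε₁+1/ε_s−1 = 2.453, D₂ = 1/ε_s+1/ε₂−1 = 2.533.
Solve for T_s⁴: T_s⁴ = (D₂·T₁⁴ + D₁·T₂⁴)/(D₁+D₂) = 1.073×10¹¹ K⁴.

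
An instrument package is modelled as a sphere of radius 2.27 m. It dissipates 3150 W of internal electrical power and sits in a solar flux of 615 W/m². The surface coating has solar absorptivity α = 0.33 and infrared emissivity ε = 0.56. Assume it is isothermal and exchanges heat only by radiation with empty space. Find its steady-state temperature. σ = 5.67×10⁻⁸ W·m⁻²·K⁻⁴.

At steady state, absorbed solar power + internal power = radiated power.
Absorbed: α·S·A_cross = 0.33·615·16.19 = 3285 W (cross-section πr²).
Total input = 3285 + 3150 = 6435 W.
Radiated: εσ·A_surf·T⁴ with A_surf = 4πr² = 64.75 m².
T⁴ = 6435/(0.56·5.67×10⁻⁸·64.75) = 3.130×10⁹ K⁴.

T ≈ 237 K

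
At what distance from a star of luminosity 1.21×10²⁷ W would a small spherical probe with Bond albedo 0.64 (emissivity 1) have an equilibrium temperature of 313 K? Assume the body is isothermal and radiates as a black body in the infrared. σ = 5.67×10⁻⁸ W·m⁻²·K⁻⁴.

For an isothermal black-emitting sphere, (1−a)S·πr² = σ·4πr²·T⁴ ⇒ S = 4σT⁴/(1−a).
S = 4·5.67×10⁻⁸·(313)⁴/0.360 = 6047 W/m².
Flux falls as S = L/(4πd²), so d = √(L/(4πS)) = √(1.21×10²⁷/(4π·6047)).

d ≈ 1.26×10¹¹ m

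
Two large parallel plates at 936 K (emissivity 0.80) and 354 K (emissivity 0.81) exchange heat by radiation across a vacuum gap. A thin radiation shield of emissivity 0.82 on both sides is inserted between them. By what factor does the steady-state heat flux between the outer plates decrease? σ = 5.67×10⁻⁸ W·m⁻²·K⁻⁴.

Without shield: q₀ = σΔ(T⁴)/(1/ε₁+1/ε₂−1) with denominator 1.485.
With shield the two gaps are in series; the resistances add: (1/ε₁+1/ε_s−1)+(1/ε_s+1/ε₂−1) = 1.470+1.454 = 2.924.
Heat-flux ratio q₀/q = 2.924/1.485.

factor ≈ 1.97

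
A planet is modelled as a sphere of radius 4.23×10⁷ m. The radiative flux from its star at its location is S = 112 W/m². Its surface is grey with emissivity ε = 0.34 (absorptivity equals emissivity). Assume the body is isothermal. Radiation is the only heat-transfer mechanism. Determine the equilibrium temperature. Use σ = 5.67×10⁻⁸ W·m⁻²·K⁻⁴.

At equilibrium, absorbed power = emitted power.
Absorbing cross-section = πr² = 5.621×10¹⁵ m²; emitting surface = 4πr² = 2.248×10¹⁶ m² (ratio 4).
εS·A_cross = εσ·A_surf·T⁴  ⇒  T⁴ = S/(4σ)   (ε cancels).
T⁴ = 112/(4·5.67×10⁻⁸) = 4.938×10⁸ K⁴.
T = (4.938×10⁸)^(1/4).

T ≈ 149 K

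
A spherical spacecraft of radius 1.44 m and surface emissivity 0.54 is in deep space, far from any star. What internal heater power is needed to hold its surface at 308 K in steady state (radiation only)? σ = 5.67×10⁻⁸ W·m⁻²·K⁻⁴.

P = εσ·4πr²·T⁴.
4πr² = 26.06 m²; T⁴ = 8.999×10⁹ K⁴.
P = 0.54·5.67×10⁻⁸·26.06·8.999×10⁹.

P ≈ 7180 W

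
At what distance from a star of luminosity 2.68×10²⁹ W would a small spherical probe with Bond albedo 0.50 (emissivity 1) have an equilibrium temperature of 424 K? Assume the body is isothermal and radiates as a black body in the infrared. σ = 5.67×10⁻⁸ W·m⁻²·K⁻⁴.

For an isothermal black-emitting sphere, (1−a)S·πr² = σ·4πr²·T⁴ ⇒ S = 4σT⁴/(1−a).
S = 4·5.67×10⁻⁸·(424)⁴/0.500 = 14660 W/m².
Flux falls as S = L/(4πd²), so d = √(L/(4πS)) = √(2.68×10²⁹/(4π·14660)).

d ≈ 1.21×10¹² m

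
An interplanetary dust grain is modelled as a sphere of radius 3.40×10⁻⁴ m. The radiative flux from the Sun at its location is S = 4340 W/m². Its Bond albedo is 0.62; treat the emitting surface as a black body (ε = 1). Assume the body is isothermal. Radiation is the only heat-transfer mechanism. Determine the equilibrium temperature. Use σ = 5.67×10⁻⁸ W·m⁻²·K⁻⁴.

At equilibrium, absorbed power = emitted power.
Absorbing cross-section = πr² = 3.632×10⁻⁷ m²; emitting surface = 4πr² = 1.453×10⁻⁶ m² (ratio 4).
(1−a)S·A_cross = εσ·A_surf·T⁴  ⇒  T⁴ = (1−a)S/(4σ).
T⁴ = 0.380·4340/(4·5.67×10⁻⁸) = 7.272×10⁹ K⁴.
T = (7.272×10⁹)^(1/4).

T ≈ 292 K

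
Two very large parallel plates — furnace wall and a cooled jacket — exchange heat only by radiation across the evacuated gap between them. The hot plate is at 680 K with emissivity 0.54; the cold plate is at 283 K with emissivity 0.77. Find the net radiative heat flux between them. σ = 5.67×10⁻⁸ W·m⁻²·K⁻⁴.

For two infinite grey parallel plates, q = σ(T₁⁴ − T₂⁴)/(1/ε₁ + 1/ε₂ − 1).
T₁⁴ − T₂⁴ = 2.138×10¹¹ − 6.414×10⁹ = 2.074×10¹¹ K⁴.
1/ε₁ + 1/ε₂ − 1 = 1.852 + 1.299 − 1 = 2.151.
q = 5.67×10⁻⁸ × 2.074×10¹¹ / 2.151.

q ≈ 5470 W/m²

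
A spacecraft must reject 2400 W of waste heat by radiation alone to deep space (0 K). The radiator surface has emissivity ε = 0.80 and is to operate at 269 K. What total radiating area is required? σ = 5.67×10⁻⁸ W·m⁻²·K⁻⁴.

A ≈ 10.1 m²

P = εσA T⁴ ⇒ A = P/(εσT⁴).
T⁴ = 5.236×10⁹ K⁴.
A = 2400/(0.80 × 5.67×10⁻⁸ × 5.236×10⁹).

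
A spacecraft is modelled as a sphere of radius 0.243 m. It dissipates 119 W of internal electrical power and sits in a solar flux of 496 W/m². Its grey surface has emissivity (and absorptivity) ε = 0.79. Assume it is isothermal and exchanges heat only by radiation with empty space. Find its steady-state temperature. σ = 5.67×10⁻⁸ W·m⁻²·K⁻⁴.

T ≈ 276 K

At steady state, absorbed solar power + internal power = radiated power.
Absorbed: α·S·A_cross = 0.79·496·0.1855 = 72.69 W (cross-section πr²).
Total input = 72.69 + 119 = 191.7 W.
Radiated: εσ·A_surf·T⁴ with A_surf = 4πr² = 0.7420 m².
T⁴ = 191.7/(0.79·5.67×10⁻⁸·0.7420) = 5.767×10⁹ K⁴.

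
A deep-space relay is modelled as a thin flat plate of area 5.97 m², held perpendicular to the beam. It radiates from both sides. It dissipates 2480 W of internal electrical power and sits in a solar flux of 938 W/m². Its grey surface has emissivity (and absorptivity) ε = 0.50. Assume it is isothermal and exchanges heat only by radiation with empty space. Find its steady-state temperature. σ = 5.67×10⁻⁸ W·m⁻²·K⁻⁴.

At steady state, absorbed solar power + internal power = radiated power.
Absorbed: α·S·A_cross = 0.50·938·5.970 = 2800 W (cross-section A).
Total input = 2800 + 2480 = 5280 W.
Radiated: εσ·A_surf·T⁴ with A_surf = 2A = 11.94 m².
T⁴ = 5280/(0.50·5.67×10⁻⁸·11.94) = 1.560×10¹⁰ K⁴.

T ≈ 353 K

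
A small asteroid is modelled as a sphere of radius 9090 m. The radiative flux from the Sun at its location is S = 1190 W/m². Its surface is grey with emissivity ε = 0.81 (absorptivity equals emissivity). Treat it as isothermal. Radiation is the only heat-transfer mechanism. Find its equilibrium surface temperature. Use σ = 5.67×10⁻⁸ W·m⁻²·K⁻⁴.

At equilibrium, absorbed power = emitted power.
Absorbing cross-section = πr² = 2.596×10⁸ m²; emitting surface = 4πr² = 1.038×10⁹ m² (ratio 4).
εS·A_cross = εσ·A_surf·T⁴  ⇒  T⁴ = S/(4σ)   (ε cancels).
T⁴ = 1190/(4·5.67×10⁻⁸) = 5.247×10⁹ K⁴.
T = (5.247×10⁹)^(1/4).

T ≈ 269 K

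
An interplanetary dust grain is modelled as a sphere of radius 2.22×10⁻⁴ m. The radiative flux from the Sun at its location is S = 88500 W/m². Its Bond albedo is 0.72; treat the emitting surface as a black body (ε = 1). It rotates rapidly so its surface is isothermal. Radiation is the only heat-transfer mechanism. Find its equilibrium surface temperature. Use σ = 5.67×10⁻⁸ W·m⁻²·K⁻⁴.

At equilibrium, absorbed power = emitted power.
Absorbing cross-section = πr² = 1.548×10⁻⁷ m²; emitting surface = 4πr² = 6.193×10⁻⁷ m² (ratio 4).
(1−a)S·A_cross = εσ·A_surf·T⁴  ⇒  T⁴ = (1−a)S/(4σ).
T⁴ = 0.280·88500/(4·5.67×10⁻⁸) = 1.093×10¹¹ K⁴.
T = (1.093×10¹¹)^(1/4).

T ≈ 575 K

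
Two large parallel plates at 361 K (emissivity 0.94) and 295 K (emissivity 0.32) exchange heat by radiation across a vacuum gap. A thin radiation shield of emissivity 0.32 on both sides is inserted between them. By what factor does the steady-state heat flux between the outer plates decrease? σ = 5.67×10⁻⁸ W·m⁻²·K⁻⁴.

Without shield: q₀ = σΔ(T⁴)/(1/ε₁+1/ε₂−1) with denominator 3.189.
With shield the two gaps are in series; the resistances add: (1/ε₁+1/ε_s−1)+(1/ε_s+1/ε₂−1) = 3.189+5.250 = 8.439.
Heat-flux ratio q₀/q = 8.439/3.189.

factor ≈ 2.65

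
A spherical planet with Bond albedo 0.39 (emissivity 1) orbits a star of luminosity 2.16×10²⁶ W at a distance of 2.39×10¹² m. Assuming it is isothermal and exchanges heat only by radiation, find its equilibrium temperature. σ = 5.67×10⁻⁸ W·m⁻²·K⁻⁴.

First find the stellar flux at distance d: S = L/(4πd²) = 2.16×10²⁶/(4π·(2.39×10¹²)²) = 3.009 W/m².
For an isothermal sphere, absorbed (1−a)S·πr² = emitted σ·4πr²·T⁴, so T⁴ = (1−a)S/(4σ).
T⁴ = 0.610·3.009/(4·5.67×10⁻⁸) = 8.093×10⁶ K⁴.

T ≈ 53.3 K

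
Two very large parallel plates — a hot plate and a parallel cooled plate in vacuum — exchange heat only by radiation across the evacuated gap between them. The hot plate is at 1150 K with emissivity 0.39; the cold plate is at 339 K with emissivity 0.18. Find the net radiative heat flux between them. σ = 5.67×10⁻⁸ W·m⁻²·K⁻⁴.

q ≈ 13800 W/m²

For two infinite grey parallel plates, q = σ(T₁⁴ − T₂⁴)/(1/ε₁ + 1/ε₂ − 1).
T₁⁴ − T₂⁴ = 1.749×10¹² − 1.321×10¹⁰ = 1.736×10¹² K⁴.
1/ε₁ + 1/ε₂ − 1 = 2.564 + 5.556 − 1 = 7.120.
q = 5.67×10⁻⁸ × 1.736×10¹² / 7.120.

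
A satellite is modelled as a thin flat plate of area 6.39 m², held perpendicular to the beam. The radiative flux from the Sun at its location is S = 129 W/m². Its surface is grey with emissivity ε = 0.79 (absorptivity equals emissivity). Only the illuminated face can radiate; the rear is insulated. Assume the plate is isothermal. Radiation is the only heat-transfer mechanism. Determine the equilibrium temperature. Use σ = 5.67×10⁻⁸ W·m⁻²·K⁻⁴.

At equilibrium, absorbed power = emitted power.
Absorbing cross-section = A = 6.390 m²; emitting surface = A = 6.390 m² (ratio 1).
εS·A_cross = εσ·A_surf·T⁴  ⇒  T⁴ = S/(1σ)   (ε cancels).
T⁴ = 129/(1·5.67×10⁻⁸) = 2.275×10⁹ K⁴.
T = (2.275×10⁹)^(1/4).

T ≈ 218 K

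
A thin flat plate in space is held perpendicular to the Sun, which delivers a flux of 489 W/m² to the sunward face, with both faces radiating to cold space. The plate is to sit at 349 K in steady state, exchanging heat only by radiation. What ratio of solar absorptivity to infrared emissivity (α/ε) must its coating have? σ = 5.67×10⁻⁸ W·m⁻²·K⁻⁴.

Balance: αS·A = εσ·2A·T⁴ ⇒ α/ε = 2σT⁴/S.
α/ε = 2·5.67×10⁻⁸·(349)⁴/489 = 2·5.67×10⁻⁸·1.484×10¹⁰/489.

α/ε ≈ 3.44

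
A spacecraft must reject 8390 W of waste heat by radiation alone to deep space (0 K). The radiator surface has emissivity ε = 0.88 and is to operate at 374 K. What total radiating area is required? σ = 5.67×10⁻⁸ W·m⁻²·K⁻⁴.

A ≈ 8.59 m²

P = εσA T⁴ ⇒ A = P/(εσT⁴).
T⁴ = 1.957×10¹⁰ K⁴.
A = 8390/(0.88 × 5.67×10⁻⁸ × 1.957×10¹⁰).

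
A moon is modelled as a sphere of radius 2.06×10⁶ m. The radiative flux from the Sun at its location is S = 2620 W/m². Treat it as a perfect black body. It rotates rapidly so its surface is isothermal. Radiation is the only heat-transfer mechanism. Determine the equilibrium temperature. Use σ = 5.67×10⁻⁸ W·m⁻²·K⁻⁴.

At equilibrium, absorbed power = emitted power.
Absorbing cross-section = πr² = 1.333×10¹³ m²; emitting surface = 4πr² = 5.333×10¹³ m² (ratio 4).
S·A_cross = εσ·A_surf·T⁴  ⇒  T⁴ = S/(4σ).
T⁴ = 1.00·2620/(4·5.67×10⁻⁸) = 1.155×10¹⁰ K⁴.
T = (1.155×10¹⁰)^(1/4).

T ≈ 328 K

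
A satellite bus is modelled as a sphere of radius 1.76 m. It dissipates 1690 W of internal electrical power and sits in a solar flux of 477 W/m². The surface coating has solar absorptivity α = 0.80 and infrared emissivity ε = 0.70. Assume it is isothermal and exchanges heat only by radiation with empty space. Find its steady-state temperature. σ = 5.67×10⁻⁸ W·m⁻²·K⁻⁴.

At steady state, absorbed solar power + internal power = radiated power.
Absorbed: α·S·A_cross = 0.80·477·9.731 = 3714 W (cross-section πr²).
Total input = 3714 + 1690 = 5404 W.
Radiated: εσ·A_surf·T⁴ with A_surf = 4πr² = 38.93 m².
T⁴ = 5404/(0.70·5.67×10⁻⁸·38.93) = 3.498×10⁹ K⁴.

T ≈ 243 K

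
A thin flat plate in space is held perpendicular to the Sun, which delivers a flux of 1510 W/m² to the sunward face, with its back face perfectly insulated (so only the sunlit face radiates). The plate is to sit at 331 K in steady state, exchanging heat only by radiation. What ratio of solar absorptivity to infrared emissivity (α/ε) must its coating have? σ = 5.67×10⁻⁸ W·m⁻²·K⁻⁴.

Balance: αS·A = εσ·1A·T⁴ ⇒ α/ε = σT⁴/S.
α/ε = 5.67×10⁻⁸·(331)⁴/1510 = 5.67×10⁻⁸·1.200×10¹⁰/1510.

α/ε ≈ 0.451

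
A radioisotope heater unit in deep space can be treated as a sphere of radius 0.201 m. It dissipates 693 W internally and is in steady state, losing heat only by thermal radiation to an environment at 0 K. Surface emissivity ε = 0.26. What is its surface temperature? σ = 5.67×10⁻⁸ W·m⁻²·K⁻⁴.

Steady state: internal power = radiated power, P = εσA T⁴.
Radiating area A = 4πr² = 0.5077 m².
T⁴ = P/(εσA) = 693/(0.26·5.67×10⁻⁸·0.5077) = 9.259×10¹⁰ K⁴.
T = (9.259×10¹⁰)^(1/4).

T ≈ 552 K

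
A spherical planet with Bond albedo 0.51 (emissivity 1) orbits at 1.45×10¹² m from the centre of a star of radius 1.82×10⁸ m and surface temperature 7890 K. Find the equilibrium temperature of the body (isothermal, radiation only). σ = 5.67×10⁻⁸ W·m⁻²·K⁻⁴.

The star's surface emits σT_*⁴; at distance d the flux is S = σT_*⁴(R_*/d)².
S = 5.67×10⁻⁸·(7890)⁴·(1.82×10⁸/1.45×10¹²)² = 3.462 W/m².
For an isothermal sphere T⁴ = (1−a)S/(4σ) = 7.479×10⁶ K⁴.

T ≈ 52.3 K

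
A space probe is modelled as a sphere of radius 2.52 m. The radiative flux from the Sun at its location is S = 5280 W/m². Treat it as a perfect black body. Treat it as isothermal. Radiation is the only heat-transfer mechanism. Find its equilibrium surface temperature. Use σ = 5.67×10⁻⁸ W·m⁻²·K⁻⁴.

T ≈ 391 K

At equilibrium, absorbed power = emitted power.
Absorbing cross-section = πr² = 19.95 m²; emitting surface = 4πr² = 79.80 m² (ratio 4).
S·A_cross = εσ·A_surf·T⁴  ⇒  T⁴ = S/(4σ).
T⁴ = 1.00·5280/(4·5.67×10⁻⁸) = 2.328×10¹⁰ K⁴.
T = (2.328×10¹⁰)^(1/4).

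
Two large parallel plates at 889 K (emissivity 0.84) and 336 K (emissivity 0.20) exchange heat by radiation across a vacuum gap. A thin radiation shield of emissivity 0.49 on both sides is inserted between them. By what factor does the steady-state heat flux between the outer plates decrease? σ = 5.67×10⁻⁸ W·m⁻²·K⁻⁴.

Without shield: q₀ = σΔ(T⁴)/(1/ε₁+1/ε₂−1) with denominator 5.190.
With shield the two gaps are in series; the resistances add: (1/ε₁+1/ε_s−1)+(1/ε_s+1/ε₂−1) = 2.231+6.041 = 8.272.
Heat-flux ratio q₀/q = 8.272/5.190.

factor ≈ 1.59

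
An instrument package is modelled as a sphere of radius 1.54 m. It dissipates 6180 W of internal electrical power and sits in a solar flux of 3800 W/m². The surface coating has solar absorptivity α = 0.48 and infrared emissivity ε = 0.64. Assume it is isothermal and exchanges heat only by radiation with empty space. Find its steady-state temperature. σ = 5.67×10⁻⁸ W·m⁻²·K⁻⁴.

At steady state, absorbed solar power + internal power = radiated power.
Absorbed: α·S·A_cross = 0.48·3800·7.451 = 13590 W (cross-section πr²).
Total input = 13590 + 6180 = 19770 W.
Radiated: εσ·A_surf·T⁴ with A_surf = 4πr² = 29.80 m².
T⁴ = 19770/(0.64·5.67×10⁻⁸·29.80) = 1.828×10¹⁰ K⁴.

T ≈ 368 K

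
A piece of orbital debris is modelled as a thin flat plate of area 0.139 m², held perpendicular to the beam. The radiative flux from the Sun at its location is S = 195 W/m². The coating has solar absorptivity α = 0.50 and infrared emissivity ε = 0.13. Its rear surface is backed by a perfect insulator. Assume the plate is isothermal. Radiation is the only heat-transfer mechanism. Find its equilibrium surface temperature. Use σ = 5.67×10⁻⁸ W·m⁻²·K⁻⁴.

T ≈ 339 K

At equilibrium, absorbed power = emitted power.
Absorbing cross-section = A = 0.1390 m²; emitting surface = A = 0.1390 m² (ratio 1).
αS·A_cross = εσ·A_surf·T⁴  ⇒  T⁴ = αS/(ε·1σ).
T⁴ = 0.500·195/(0.13·1·5.67×10⁻⁸) = 1.323×10¹⁰ K⁴.
T = (1.323×10¹⁰)^(1/4).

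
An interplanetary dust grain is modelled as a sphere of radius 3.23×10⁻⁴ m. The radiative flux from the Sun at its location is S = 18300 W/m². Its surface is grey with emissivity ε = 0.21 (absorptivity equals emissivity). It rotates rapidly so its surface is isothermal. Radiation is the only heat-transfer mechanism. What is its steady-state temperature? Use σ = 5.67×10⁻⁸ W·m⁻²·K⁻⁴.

T ≈ 533 K

At equilibrium, absorbed power = emitted power.
Absorbing cross-section = πr² = 3.278×10⁻⁷ m²; emitting surface = 4πr² = 1.311×10⁻⁶ m² (ratio 4).
εS·A_cross = εσ·A_surf·T⁴  ⇒  T⁴ = S/(4σ)   (ε cancels).
T⁴ = 18300/(4·5.67×10⁻⁸) = 8.069×10¹⁰ K⁴.
T = (8.069×10¹⁰)^(1/4).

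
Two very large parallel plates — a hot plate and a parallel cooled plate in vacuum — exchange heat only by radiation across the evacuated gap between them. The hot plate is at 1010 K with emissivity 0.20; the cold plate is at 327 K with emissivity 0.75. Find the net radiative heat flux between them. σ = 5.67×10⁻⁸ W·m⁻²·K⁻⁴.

For two infinite grey parallel plates, q = σ(T₁⁴ − T₂⁴)/(1/ε₁ + 1/ε₂ − 1).
T₁⁴ − T₂⁴ = 1.041×10¹² − 1.143×10¹⁰ = 1.029×10¹² K⁴.
1/ε₁ + 1/ε₂ − 1 = 5.000 + 1.333 − 1 = 5.333.
q = 5.67×10⁻⁸ × 1.029×10¹² / 5.333.

q ≈ 10900 W/m²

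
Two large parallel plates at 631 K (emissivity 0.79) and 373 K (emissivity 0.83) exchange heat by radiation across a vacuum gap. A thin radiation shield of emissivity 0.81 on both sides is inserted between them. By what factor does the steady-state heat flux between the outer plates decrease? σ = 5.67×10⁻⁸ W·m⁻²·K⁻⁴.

factor ≈ 2.00

Without shield: q₀ = σΔ(T⁴)/(1/ε₁+1/ε₂−1) with denominator 1.471.
With shield the two gaps are in series; the resistances add: (1/ε₁+1/ε_s−1)+(1/ε_s+1/ε₂−1) = 1.500+1.439 = 2.940.
Heat-flux ratio q₀/q = 2.940/1.471.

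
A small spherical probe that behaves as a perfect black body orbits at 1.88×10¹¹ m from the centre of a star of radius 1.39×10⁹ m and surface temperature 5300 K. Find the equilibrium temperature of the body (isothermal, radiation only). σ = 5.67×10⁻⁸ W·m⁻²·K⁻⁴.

The star's surface emits σT_*⁴; at distance d the flux is S = σT_*⁴(R_*/d)².
S = 5.67×10⁻⁸·(5300)⁴·(1.39×10⁹/1.88×10¹¹)² = 2446 W/m².
For an isothermal sphere T⁴ = (1−a)S/(4σ) = 1.078×10¹⁰ K⁴.

T ≈ 322 K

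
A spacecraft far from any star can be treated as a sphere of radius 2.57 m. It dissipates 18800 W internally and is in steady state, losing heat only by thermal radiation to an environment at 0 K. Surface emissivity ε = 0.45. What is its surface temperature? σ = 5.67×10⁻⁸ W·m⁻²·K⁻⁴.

Steady state: internal power = radiated power, P = εσA T⁴.
Radiating area A = 4πr² = 83.00 m².
T⁴ = P/(εσA) = 18800/(0.45·5.67×10⁻⁸·83.00) = 8.877×10⁹ K⁴.
T = (8.877×10⁹)^(1/4).

T ≈ 307 K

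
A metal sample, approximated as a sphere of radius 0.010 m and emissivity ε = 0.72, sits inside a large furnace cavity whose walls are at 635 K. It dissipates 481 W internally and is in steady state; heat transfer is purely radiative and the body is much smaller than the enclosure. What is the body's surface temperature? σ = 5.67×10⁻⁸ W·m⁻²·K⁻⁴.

T ≈ 1760 K

For a small grey body in a large enclosure, net radiated power = εσA(T⁴ − T_w⁴).
Steady state: P = εσA(T⁴ − T_w⁴) with A = 4πr² = 0.001257 m².
T⁴ = P/(εσA) + T_w⁴ = 481/(0.72·5.67×10⁻⁸·0.001257) + (635)⁴
    = 9.376×10¹² + 1.626×10¹¹ = 9.539×10¹² K⁴.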